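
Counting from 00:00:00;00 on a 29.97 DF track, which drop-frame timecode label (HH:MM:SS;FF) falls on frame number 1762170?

Ten DF minutes hold 17982 frames, so frame 1762170 lies in block 97 (frames 1744254–1762235) with 17916 frames into that block.
The block's first minute is 1800 frames and the rest 1798 each; 17916 frames reaches minute 9, so 97 × 18 + 9 × 2 = 1764 labels have been skipped so far.
Adding those back, label number 1762170 + 1764 = 1763934 at 30 labels/s is 58797 s + 24 f = 16 h 19 min 57 s frame 24, i.e. 16:19:57;24.

16:19:57;24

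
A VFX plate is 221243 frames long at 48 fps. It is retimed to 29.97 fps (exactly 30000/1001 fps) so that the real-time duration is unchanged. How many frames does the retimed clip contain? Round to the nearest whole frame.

138139 frames

Frames at target rate = 221243 × (30000/1001) / (48) = 12570625/91 ≈ 138138.736.
Nearest whole frame: 138139.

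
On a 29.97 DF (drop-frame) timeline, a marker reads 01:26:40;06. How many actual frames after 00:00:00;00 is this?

Complete 10-minute blocks: 8, each 17982 frames → 143856.
Remaining 6 whole minutes in the current block: 1800 + 5 × 1798 = 10790 frames.
Within the current minute: 40 × 30 + 6 − 2 = 1204 (labels ;00/;01 skipped at this minute). Total = 143856 + 10790 + 1204 = 155850.

155850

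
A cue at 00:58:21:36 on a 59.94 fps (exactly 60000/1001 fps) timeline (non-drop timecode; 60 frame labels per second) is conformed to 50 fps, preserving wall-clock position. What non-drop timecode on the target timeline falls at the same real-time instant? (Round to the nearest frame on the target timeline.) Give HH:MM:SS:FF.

Source frame index: (0×3600 + 58×60 + 21) × 60 + 36 = 210096.
Real time: 210096 / (60000/1001) = 4381377/1250 s.
Target frame: (4381377/1250) × (50) = 4381377/25 ≈ 175255.080 → 175255.
At 50 labels/s: frame 175255 → 00:58:25:05.

00:58:25:05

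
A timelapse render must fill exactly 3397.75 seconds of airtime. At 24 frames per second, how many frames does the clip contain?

Frames = 3397.75 × 24 = 81546.

81546 frames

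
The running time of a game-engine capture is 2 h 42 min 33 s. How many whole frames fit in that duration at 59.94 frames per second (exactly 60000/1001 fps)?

2 h 42 min 33 s = 9753 s.
Frames = 9753 × 60000/1001 = 585180000/1001 ≈ 584595.4046.
Complete frames: 584595.

584595 frames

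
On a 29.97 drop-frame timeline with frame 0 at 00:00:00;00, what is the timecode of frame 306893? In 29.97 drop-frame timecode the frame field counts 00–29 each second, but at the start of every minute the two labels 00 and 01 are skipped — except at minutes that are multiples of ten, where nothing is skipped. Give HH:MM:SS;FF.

02:50:39;29

Ten DF minutes hold 17982 frames, so frame 306893 lies in block 17 (frames 305694–323675) with 1199 frames into that block.
The block's first minute is 1800 frames and the rest 1798 each; 1199 frames reaches minute 0, so 17 × 18 + 0 × 2 = 306 labels have been skipped so far.
Adding those back, label number 306893 + 306 = 307199 at 30 labels/s is 10239 s + 29 f = 2 h 50 min 39 s frame 29, i.e. 02:50:39;29.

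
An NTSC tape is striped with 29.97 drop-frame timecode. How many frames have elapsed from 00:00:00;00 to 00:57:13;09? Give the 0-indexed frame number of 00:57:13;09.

102895

Complete 10-minute blocks: 5, each 17982 frames → 89910.
Remaining 7 whole minutes in the current block: 1800 + 6 × 1798 = 12588 frames.
Within the current minute: 13 × 30 + 9 − 2 = 397 (labels ;00/;01 skipped at this minute). Total = 89910 + 12588 + 397 = 102895.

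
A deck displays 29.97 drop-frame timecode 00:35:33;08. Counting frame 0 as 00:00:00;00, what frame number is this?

63934

As if non-drop at 30 labels/s: (0 × 3600 + 35 × 60 + 33) × 30 + 8 = 63998.
Minute boundaries passed: 35; those not divisible by 10: 35 − 3 = 32; dropped labels = 2 × 32 = 64.
Actual frame index = 63998 − 64 = 63934.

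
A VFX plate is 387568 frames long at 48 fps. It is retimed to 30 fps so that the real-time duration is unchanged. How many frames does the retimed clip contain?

Target frames = source frames × (target rate / source rate) = 387568 × (30)/(48) = 387568 × 5/8 = 242230.

242230 frames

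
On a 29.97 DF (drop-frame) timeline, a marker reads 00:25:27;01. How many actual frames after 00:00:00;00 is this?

As if non-drop at 30 labels/s: (0 × 3600 + 25 × 60 + 27) × 30 + 1 = 45811.
Minute boundaries passed: 25; those not divisible by 10: 25 − 2 = 23; dropped labels = 2 × 23 = 46.
Actual frame index = 45811 − 46 = 45765.

45765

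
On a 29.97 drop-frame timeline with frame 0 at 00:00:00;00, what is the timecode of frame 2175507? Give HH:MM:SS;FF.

Each 10-minute DF block holds 10 × 60 × 30 − 9 × 2 = 17982 frames. 2175507 ÷ 17982 → 120 full blocks, remainder 17667.
Within the partial block the first minute is 1800 frames and each further minute 1798, so 9 further minute boundaries passed. Total skipped labels = 18 × 120 + 2 × 9 = 2178.
Non-drop label index = 2175507 + 2178 = 2177685; at 30 labels/s that is 20:09:49:15, i.e. DF 20:09:49;15.

20:09:49;15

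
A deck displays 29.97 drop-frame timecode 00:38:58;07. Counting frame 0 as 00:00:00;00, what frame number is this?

Complete 10-minute blocks: 3, each 17982 frames → 53946.
Remaining 8 whole minutes in the current block: 1800 + 7 × 1798 = 14386 frames.
Within the current minute: 58 × 30 + 7 − 2 = 1745 (labels ;00/;01 skipped at this minute). Total = 53946 + 14386 + 1745 = 70077.

70077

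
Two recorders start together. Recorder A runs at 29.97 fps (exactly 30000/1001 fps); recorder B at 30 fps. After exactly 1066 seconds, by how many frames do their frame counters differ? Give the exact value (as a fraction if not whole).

A emits 30000/1001 × 1066 = 2460000/77 frames; B emits 30 × 1066 = 31980.
Difference = 2460/77 frames (≈ 31.9481); B is ahead of A.

2460/77 frames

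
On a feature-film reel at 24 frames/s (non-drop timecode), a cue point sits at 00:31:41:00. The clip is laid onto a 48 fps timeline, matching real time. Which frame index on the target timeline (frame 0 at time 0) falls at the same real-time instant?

Source frame index: (0×3600 + 31×60 + 41) × 24 + 0 = 45624.
Real time: 45624 / (24) = 1901 s.
Target frame: (1901) × (48) = 91248.

frame 91248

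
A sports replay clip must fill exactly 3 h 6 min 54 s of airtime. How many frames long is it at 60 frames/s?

3 h 6 min 54 s = 11214 s.
Frames = 11214 × 60 = 672840.

672840 frames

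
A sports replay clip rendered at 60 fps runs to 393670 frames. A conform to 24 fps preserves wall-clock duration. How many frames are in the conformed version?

157468 frames

Target frames = source frames × (target rate / source rate) = 393670 × (24)/(60) = 393670 × 2/5 = 157468.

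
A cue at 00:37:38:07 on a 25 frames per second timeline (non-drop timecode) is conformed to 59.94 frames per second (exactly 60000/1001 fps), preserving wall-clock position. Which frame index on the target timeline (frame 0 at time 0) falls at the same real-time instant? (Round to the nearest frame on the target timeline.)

Source frame index: (0×3600 + 37×60 + 38) × 25 + 7 = 56457.
Real time: 56457 / (25) = 56457/25 s.
Target frame: (56457/25) × (60000/1001) = 135496800/1001 ≈ 135361.439 → 135361.

frame 135361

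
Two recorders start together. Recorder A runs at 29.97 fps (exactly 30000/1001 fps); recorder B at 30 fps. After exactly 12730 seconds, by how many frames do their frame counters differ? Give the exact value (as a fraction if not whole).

A emits 30000/1001 × 12730 = 381900000/1001 frames; B emits 30 × 12730 = 381900.
Difference = 381900/1001 frames (≈ 381.5185); B is ahead of A.

381900/1001 frames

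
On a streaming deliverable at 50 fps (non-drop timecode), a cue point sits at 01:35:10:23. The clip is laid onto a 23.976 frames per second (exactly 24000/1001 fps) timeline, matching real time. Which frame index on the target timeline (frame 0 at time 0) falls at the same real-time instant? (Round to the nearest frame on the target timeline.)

Source frame index: (1×3600 + 35×60 + 10) × 50 + 23 = 285523.
Real time: 285523 / (50) = 285523/50 s.
Target frame: (285523/50) × (24000/1001) = 19578720/143 ≈ 136914.126 → 136914.

frame 136914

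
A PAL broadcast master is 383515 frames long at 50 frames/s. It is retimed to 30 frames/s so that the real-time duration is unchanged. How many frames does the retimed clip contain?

Target frames = source frames × (target rate / source rate) = 383515 × (30)/(50) = 383515 × 3/5 = 230109.

230109 frames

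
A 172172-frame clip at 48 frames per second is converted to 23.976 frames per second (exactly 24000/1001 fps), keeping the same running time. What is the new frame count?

Target frames = source frames × (target rate / source rate) = 172172 × (24000/1001)/(48) = 172172 × 500/1001 = 86000.

86000 frames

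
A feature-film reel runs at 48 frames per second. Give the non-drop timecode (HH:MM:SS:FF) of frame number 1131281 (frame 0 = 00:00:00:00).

06:32:48:17

1131281 ÷ 48 = 23568 full seconds, remainder 17 frames.
23568 s = 6 h 32 min 48 s.
Timecode: 06:32:48:17.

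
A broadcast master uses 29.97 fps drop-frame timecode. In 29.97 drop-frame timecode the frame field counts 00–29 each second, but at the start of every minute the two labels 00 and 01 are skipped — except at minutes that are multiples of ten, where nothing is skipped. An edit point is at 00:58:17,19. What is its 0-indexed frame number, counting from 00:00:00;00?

104823

As if non-drop at 30 labels/s: (0 × 3600 + 58 × 60 + 17) × 30 + 19 = 104929.
Minute boundaries passed: 58; those not divisible by 10: 58 − 5 = 53; dropped labels = 2 × 53 = 106.
Actual frame index = 104929 − 106 = 104823.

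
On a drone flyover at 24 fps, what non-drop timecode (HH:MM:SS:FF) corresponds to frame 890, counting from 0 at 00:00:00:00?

890 ÷ 24 = 37 full seconds, remainder 2 frames.
37 s = 0 h 0 min 37 s.
Timecode: 00:00:37:02.

00:00:37:02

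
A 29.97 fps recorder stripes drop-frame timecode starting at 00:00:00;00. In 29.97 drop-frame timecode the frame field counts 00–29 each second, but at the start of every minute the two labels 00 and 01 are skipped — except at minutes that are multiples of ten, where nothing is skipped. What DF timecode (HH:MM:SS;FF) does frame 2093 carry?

Each 10-minute DF block holds 10 × 60 × 30 − 9 × 2 = 17982 frames. 2093 ÷ 17982 → 0 full blocks, remainder 2093.
Within the partial block the first minute is 1800 frames and each further minute 1798, so 1 further minute boundary passed. Total skipped labels = 18 × 0 + 2 × 1 = 2.
Non-drop label index = 2093 + 2 = 2095; at 30 labels/s that is 00:01:09:25, i.e. DF 00:01:09;25.

00:01:09;25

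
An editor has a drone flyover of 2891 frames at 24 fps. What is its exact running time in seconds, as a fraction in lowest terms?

Running time = 2891 ÷ (24) = 2891 × 1/24 = 2891/24 s.

2891/24 seconds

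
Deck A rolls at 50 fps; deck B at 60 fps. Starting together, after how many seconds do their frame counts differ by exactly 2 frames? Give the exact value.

The gap grows by |60 − 50| = 10 frames per second.
Time for a 2-frame gap: 2 ÷ (10) = 0.2 s.

0.2 seconds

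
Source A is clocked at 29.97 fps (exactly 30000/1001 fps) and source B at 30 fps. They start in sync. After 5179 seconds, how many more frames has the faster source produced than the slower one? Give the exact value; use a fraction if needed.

155370/1001 frames

A emits 30000/1001 × 5179 = 155370000/1001 frames; B emits 30 × 5179 = 155370.
Difference = 155370/1001 frames (≈ 155.2148); B is ahead of A.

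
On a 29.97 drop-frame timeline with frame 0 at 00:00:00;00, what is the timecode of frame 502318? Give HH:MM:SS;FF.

Ten DF minutes hold 17982 frames, so frame 502318 lies in block 27 (frames 485514–503495) with 16804 frames into that block.
The block's first minute is 1800 frames and the rest 1798 each; 16804 frames reaches minute 9, so 27 × 18 + 9 × 2 = 504 labels have been skipped so far.
Adding those back, label number 502318 + 504 = 502822 at 30 labels/s is 16760 s + 22 f = 4 h 39 min 20 s frame 22, i.e. 04:39:20;22.

04:39:20;22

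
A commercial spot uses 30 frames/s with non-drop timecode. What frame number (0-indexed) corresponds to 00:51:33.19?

Total seconds to the label: (0 × 3600 + 51 × 60 + 33) = 3093.
Frame index = 3093 × 30 + 19 = 92809.

frame 92809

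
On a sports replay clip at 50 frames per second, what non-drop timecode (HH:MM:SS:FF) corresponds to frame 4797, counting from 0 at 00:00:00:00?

00:01:35:47

4797 ÷ 50 = 95 full seconds, remainder 47 frames.
95 s = 0 h 1 min 35 s.
Timecode: 00:01:35:47.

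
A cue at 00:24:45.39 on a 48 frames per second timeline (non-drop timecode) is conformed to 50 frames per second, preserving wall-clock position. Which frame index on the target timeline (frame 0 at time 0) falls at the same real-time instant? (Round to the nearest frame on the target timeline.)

frame 74291

Source frame index: (0×3600 + 24×60 + 45) × 48 + 39 = 71319.
Real time: 71319 / (48) = 23773/16 s.
Target frame: (23773/16) × (50) = 594325/8 ≈ 74290.625 → 74291.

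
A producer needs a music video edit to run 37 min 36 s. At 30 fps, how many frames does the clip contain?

67680 frames

37 min 36 s = 2256 s.
Frames = 2256 × 30 = 67680.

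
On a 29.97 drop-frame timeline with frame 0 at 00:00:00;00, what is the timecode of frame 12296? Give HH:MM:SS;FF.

00:06:50;08

Ten DF minutes hold 17982 frames, so frame 12296 lies in block 0 (frames 0–17981) with 12296 frames into that block.
The block's first minute is 1800 frames and the rest 1798 each; 12296 frames reaches minute 6, so 0 × 18 + 6 × 2 = 12 labels have been skipped so far.
Adding those back, label number 12296 + 12 = 12308 at 30 labels/s is 410 s + 8 f = 0 h 6 min 50 s frame 8, i.e. 00:06:50;08.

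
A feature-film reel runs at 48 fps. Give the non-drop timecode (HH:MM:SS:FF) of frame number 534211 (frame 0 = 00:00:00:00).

534211 ÷ 48 = 11129 full seconds, remainder 19 frames.
11129 s = 3 h 5 min 29 s.
Timecode: 03:05:29:19.

03:05:29:19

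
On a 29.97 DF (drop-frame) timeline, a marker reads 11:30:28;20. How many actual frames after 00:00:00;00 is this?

1241618

Complete 10-minute blocks: 69, each 17982 frames → 1240758.
Remaining 0 whole minutes in the current block: 0 frames.
Within the current minute: 28 × 30 + 20 = 860. Total = 1240758 + 0 + 860 = 1241618.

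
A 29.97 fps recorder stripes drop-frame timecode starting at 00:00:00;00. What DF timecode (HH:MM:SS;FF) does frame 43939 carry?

Each 10-minute DF block holds 10 × 60 × 30 − 9 × 2 = 17982 frames. 43939 ÷ 17982 → 2 full blocks, remainder 7975.
Within the partial block the first minute is 1800 frames and each further minute 1798, so 4 further minute boundaries passed. Total skipped labels = 18 × 2 + 2 × 4 = 44.
Non-drop label index = 43939 + 44 = 43983; at 30 labels/s that is 00:24:26:03, i.e. DF 00:24:26;03.

00:24:26;03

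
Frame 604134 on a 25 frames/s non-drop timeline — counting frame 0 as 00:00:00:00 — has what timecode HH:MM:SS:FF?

604134 ÷ 25 = 24165 full seconds, remainder 9 frames.
24165 s = 6 h 42 min 45 s.
Timecode: 06:42:45:09.

06:42:45:09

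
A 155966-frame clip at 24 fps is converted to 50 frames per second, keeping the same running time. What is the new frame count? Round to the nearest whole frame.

Frames at target rate = 155966 × (50) / (24) = 1949575/6 ≈ 324929.167.
Nearest whole frame: 324929.

324929 frames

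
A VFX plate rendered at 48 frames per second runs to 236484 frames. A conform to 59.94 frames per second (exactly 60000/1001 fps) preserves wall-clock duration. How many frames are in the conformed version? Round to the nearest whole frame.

295310 frames

Frames at target rate = 236484 × (60000/1001) / (48) = 295605000/1001 ≈ 295309.690.
Nearest whole frame: 295310.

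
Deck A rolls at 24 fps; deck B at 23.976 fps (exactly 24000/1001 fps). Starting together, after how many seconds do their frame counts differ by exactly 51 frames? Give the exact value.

The gap grows by |24000/1001 − 24| = 24/1001 frames per second.
Time for a 51-frame gap: 51 ÷ (24/1001) = 2127.125 s.

2127.125 seconds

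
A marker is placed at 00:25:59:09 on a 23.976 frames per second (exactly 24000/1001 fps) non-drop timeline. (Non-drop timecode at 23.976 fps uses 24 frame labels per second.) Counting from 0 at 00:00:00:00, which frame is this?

frame 37425

Total seconds to the label: (0 × 3600 + 25 × 60 + 59) = 1559.
Frame index = 1559 × 24 + 9 = 37425.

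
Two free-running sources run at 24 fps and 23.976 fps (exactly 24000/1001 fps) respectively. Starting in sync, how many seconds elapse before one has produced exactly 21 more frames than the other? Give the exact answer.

875.875 seconds

The gap grows by |24000/1001 − 24| = 24/1001 frames per second.
Time for a 21-frame gap: 21 ÷ (24/1001) = 875.875 s.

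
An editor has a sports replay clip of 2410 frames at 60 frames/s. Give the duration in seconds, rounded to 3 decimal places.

40.167 seconds

Running time = 2410 × 1/60 = 241/6 s ≈ 40.167 s.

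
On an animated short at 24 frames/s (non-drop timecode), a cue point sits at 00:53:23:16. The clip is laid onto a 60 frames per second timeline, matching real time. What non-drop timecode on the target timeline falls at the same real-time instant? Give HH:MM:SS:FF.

Source frame index: (0×3600 + 53×60 + 23) × 24 + 16 = 76888.
Real time: 76888 / (24) = 9611/3 s.
Target frame: (9611/3) × (60) = 192220.
At 60 labels/s: frame 192220 → 00:53:23:40.

00:53:23:40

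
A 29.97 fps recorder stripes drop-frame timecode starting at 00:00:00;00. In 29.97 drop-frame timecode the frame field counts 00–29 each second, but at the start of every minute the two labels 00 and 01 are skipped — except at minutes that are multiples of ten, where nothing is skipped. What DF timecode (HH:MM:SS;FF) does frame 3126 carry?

Each 10-minute DF block holds 10 × 60 × 30 − 9 × 2 = 17982 frames. 3126 ÷ 17982 → 0 full blocks, remainder 3126.
Within the partial block the first minute is 1800 frames and each further minute 1798, so 1 further minute boundary passed. Total skipped labels = 18 × 0 + 2 × 1 = 2.
Non-drop label index = 3126 + 2 = 3128; at 30 labels/s that is 00:01:44:08, i.e. DF 00:01:44;08.

00:01:44;08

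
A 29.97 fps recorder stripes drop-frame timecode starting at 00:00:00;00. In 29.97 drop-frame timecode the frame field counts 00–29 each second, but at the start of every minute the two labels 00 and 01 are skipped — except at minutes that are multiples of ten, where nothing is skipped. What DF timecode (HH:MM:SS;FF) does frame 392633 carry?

Each 10-minute DF block holds 10 × 60 × 30 − 9 × 2 = 17982 frames. 392633 ÷ 17982 → 21 full blocks, remainder 15011.
Within the partial block the first minute is 1800 frames and each further minute 1798, so 8 further minute boundaries passed. Total skipped labels = 18 × 21 + 2 × 8 = 394.
Non-drop label index = 392633 + 394 = 393027; at 30 labels/s that is 03:38:20:27, i.e. DF 03:38:20;27.

03:38:20;27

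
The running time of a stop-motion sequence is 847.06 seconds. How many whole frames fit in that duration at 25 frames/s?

Frames = 847.06 × 25 = 42353/2 ≈ 21176.5000.
Complete frames: 21176.

21176 frames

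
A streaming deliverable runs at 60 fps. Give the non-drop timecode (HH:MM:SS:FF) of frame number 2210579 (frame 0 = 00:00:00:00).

2210579 ÷ 60 = 36842 full seconds, remainder 59 frames.
36842 s = 10 h 14 min 2 s.
Timecode: 10:14:02:59.

10:14:02:59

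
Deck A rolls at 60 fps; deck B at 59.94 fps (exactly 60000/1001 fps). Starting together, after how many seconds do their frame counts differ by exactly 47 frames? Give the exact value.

The gap grows by |60000/1001 − 60| = 60/1001 frames per second.
Time for a 47-frame gap: 47 ÷ (60/1001) = 47047/60 s.

47047/60 seconds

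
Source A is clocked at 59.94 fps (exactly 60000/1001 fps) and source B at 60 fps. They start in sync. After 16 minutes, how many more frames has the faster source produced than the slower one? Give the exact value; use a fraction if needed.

57600/1001 frames

16 min = 960 s.
A emits 60000/1001 × 960 = 57600000/1001 frames; B emits 60 × 960 = 57600.
Difference = 57600/1001 frames (≈ 57.5425); B is ahead of A.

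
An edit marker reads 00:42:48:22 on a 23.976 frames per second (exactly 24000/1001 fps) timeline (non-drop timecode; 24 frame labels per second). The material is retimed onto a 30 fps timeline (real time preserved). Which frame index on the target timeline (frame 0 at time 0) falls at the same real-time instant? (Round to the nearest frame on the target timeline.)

frame 77145

Source frame index: (0×3600 + 42×60 + 48) × 24 + 22 = 61654.
Real time: 61654 / (24000/1001) = 30857827/12000 s.
Target frame: (30857827/12000) × (30) = 30857827/400 ≈ 77144.568 → 77145.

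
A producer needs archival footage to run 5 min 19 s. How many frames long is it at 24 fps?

7656 frames

5 min 19 s = 319 s.
Frames = 319 × 24 = 7656.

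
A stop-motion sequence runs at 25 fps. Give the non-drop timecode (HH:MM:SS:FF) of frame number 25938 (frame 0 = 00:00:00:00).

00:17:17:13

25938 ÷ 25 = 1037 full seconds, remainder 13 frames.
1037 s = 0 h 17 min 17 s.
Timecode: 00:17:17:13.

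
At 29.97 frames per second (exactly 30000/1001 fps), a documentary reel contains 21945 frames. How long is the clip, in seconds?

732.2315 seconds

Running time = 21945 / (30000/1001) = 732.2315 s.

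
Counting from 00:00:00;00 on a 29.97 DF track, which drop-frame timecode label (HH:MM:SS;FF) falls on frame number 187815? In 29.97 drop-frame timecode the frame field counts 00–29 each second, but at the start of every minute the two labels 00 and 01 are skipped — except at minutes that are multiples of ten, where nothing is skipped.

01:44:26;23

Each 10-minute DF block holds 10 × 60 × 30 − 9 × 2 = 17982 frames. 187815 ÷ 17982 → 10 full blocks, remainder 7995.
Within the partial block the first minute is 1800 frames and each further minute 1798, so 4 further minute boundaries passed. Total skipped labels = 18 × 10 + 2 × 4 = 188.
Non-drop label index = 187815 + 188 = 188003; at 30 labels/s that is 01:44:26:23, i.e. DF 01:44:26;23.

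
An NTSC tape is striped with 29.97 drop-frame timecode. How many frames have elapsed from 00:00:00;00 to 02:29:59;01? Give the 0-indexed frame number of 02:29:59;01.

As if non-drop at 30 labels/s: (2 × 3600 + 29 × 60 + 59) × 30 + 1 = 269971.
Minute boundaries passed: 149; those not divisible by 10: 149 − 14 = 135; dropped labels = 2 × 135 = 270.
Actual frame index = 269971 − 270 = 269701.

269701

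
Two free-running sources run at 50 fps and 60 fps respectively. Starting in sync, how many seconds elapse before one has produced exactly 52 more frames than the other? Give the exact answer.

5.2 seconds

The gap grows by |60 − 50| = 10 frames per second.
Time for a 52-frame gap: 52 ÷ (10) = 5.2 s.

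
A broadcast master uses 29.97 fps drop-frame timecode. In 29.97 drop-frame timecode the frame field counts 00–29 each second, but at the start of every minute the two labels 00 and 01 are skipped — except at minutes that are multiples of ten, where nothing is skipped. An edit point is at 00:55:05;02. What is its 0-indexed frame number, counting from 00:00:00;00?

Complete 10-minute blocks: 5, each 17982 frames → 89910.
Remaining 5 whole minutes in the current block: 1800 + 4 × 1798 = 8992 frames.
Within the current minute: 5 × 30 + 2 − 2 = 150 (labels ;00/;01 skipped at this minute). Total = 89910 + 8992 + 150 = 99052.

99052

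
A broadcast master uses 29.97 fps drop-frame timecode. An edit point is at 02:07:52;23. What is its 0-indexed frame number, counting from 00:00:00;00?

229953

Complete 10-minute blocks: 12, each 17982 frames → 215784.
Remaining 7 whole minutes in the current block: 1800 + 6 × 1798 = 12588 frames.
Within the current minute: 52 × 30 + 23 − 2 = 1581 (labels ;00/;01 skipped at this minute). Total = 215784 + 12588 + 1581 = 229953.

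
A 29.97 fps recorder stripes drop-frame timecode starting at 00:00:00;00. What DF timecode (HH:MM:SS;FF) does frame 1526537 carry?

Ten DF minutes hold 17982 frames, so frame 1526537 lies in block 84 (frames 1510488–1528469) with 16049 frames into that block.
The block's first minute is 1800 frames and the rest 1798 each; 16049 frames reaches minute 8, so 84 × 18 + 8 × 2 = 1528 labels have been skipped so far.
Adding those back, label number 1526537 + 1528 = 1528065 at 30 labels/s is 50935 s + 15 f = 14 h 8 min 55 s frame 15, i.e. 14:08:55;15.

14:08:55;15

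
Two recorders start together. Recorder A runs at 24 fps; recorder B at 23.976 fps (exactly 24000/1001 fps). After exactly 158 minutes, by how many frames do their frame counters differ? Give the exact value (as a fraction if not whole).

227520/1001 frames

158 min = 9480 s.
A emits 24 × 9480 = 227520 frames; B emits 24000/1001 × 9480 = 227520000/1001.
Difference = 227520/1001 frames (≈ 227.2927); B is behind A.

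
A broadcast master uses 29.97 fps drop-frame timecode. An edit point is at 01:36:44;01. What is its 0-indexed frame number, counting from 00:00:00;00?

173947

As if non-drop at 30 labels/s: (1 × 3600 + 36 × 60 + 44) × 30 + 1 = 174121.
Minute boundaries passed: 96; those not divisible by 10: 96 − 9 = 87; dropped labels = 2 × 87 = 174.
Actual frame index = 174121 − 174 = 173947.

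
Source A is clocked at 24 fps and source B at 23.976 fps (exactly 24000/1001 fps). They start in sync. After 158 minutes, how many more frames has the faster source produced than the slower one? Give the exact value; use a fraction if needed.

227520/1001 frames

158 min = 9480 s.
A emits 24 × 9480 = 227520 frames; B emits 24000/1001 × 9480 = 227520000/1001.
Difference = 227520/1001 frames (≈ 227.2927); B is behind A.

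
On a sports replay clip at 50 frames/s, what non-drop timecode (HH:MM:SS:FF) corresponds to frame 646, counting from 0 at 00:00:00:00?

00:00:12:46

646 ÷ 50 = 12 full seconds, remainder 46 frames.
12 s = 0 h 0 min 12 s.
Timecode: 00:00:12:46.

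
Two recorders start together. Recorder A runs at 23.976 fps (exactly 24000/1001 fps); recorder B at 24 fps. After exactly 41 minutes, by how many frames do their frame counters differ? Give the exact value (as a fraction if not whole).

59040/1001 frames

41 min = 2460 s.
A emits 24000/1001 × 2460 = 59040000/1001 frames; B emits 24 × 2460 = 59040.
Difference = 59040/1001 frames (≈ 58.9810); B is ahead of A.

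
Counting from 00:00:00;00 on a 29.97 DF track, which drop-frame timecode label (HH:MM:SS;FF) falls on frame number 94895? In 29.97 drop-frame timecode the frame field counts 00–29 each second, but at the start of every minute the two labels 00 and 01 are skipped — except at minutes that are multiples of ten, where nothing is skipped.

Each 10-minute DF block holds 10 × 60 × 30 − 9 × 2 = 17982 frames. 94895 ÷ 17982 → 5 full blocks, remainder 4985.
Within the partial block the first minute is 1800 frames and each further minute 1798, so 2 further minute boundaries passed. Total skipped labels = 18 × 5 + 2 × 2 = 94.
Non-drop label index = 94895 + 94 = 94989; at 30 labels/s that is 00:52:46:09, i.e. DF 00:52:46;09.

00:52:46;09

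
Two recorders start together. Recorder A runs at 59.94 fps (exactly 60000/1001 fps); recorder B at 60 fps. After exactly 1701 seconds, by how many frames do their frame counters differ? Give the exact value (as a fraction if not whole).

14580/143 frames

A emits 60000/1001 × 1701 = 14580000/143 frames; B emits 60 × 1701 = 102060.
Difference = 14580/143 frames (≈ 101.9580); B is ahead of A.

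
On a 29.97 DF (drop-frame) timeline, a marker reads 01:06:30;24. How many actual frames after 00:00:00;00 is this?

Complete 10-minute blocks: 6, each 17982 frames → 107892.
Remaining 6 whole minutes in the current block: 1800 + 5 × 1798 = 10790 frames.
Within the current minute: 30 × 30 + 24 − 2 = 922 (labels ;00/;01 skipped at this minute). Total = 107892 + 10790 + 922 = 119604.

119604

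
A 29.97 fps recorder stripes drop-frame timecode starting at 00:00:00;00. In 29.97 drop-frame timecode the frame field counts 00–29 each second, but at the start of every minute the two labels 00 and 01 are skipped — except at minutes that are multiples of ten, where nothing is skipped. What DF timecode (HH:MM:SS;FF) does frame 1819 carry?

00:01:00;21

Each 10-minute DF block holds 10 × 60 × 30 − 9 × 2 = 17982 frames. 1819 ÷ 17982 → 0 full blocks, remainder 1819.
Within the partial block the first minute is 1800 frames and each further minute 1798, so 1 further minute boundary passed. Total skipped labels = 18 × 0 + 2 × 1 = 2.
Non-drop label index = 1819 + 2 = 1821; at 30 labels/s that is 00:01:00:21, i.e. DF 00:01:00;21.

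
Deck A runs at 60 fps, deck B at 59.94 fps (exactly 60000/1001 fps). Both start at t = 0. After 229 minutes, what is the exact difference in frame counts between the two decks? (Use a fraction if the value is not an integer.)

824400/1001 frames

229 min = 13740 s.
A emits 60 × 13740 = 824400 frames; B emits 60000/1001 × 13740 = 824400000/1001.
Difference = 824400/1001 frames (≈ 823.5764); B is behind A.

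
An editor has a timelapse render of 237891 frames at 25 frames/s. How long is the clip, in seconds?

9515.64 seconds

Running time = 237891 / (25) = 9515.64 s.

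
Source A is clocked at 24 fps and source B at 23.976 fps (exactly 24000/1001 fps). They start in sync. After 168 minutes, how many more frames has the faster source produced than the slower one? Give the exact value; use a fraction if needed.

168 min = 10080 s.
A emits 24 × 10080 = 241920 frames; B emits 24000/1001 × 10080 = 34560000/143.
Difference = 34560/143 frames (≈ 241.6783); B is behind A.

34560/143 frames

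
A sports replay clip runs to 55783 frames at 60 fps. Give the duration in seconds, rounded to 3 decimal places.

Running time = 55783 × 1/60 = 55783/60 s ≈ 929.717 s.

929.717 seconds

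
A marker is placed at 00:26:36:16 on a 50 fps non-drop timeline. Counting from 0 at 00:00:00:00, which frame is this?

frame 79816

Total seconds to the label: (0 × 3600 + 26 × 60 + 36) = 1596.
Frame index = 1596 × 50 + 16 = 79816.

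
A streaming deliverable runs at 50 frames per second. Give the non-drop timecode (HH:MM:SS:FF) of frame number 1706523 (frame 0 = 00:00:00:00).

1706523 ÷ 50 = 34130 full seconds, remainder 23 frames.
34130 s = 9 h 28 min 50 s.
Timecode: 09:28:50:23.

09:28:50:23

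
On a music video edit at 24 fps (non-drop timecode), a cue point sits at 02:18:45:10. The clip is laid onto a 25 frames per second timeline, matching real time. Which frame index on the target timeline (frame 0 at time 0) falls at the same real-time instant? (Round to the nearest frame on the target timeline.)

Source frame index: (2×3600 + 18×60 + 45) × 24 + 10 = 199810.
Real time: 199810 / (24) = 99905/12 s.
Target frame: (99905/12) × (25) = 2497625/12 ≈ 208135.417 → 208135.

frame 208135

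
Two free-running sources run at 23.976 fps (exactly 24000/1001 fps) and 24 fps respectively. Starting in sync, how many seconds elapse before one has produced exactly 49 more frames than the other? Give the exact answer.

The gap grows by |24 − 24000/1001| = 24/1001 frames per second.
Time for a 49-frame gap: 49 ÷ (24/1001) = 49049/24 s.

49049/24 seconds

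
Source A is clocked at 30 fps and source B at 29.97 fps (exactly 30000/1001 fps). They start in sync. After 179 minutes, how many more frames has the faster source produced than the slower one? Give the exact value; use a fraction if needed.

322200/1001 frames

179 min = 10740 s.
A emits 30 × 10740 = 322200 frames; B emits 30000/1001 × 10740 = 322200000/1001.
Difference = 322200/1001 frames (≈ 321.8781); B is behind A.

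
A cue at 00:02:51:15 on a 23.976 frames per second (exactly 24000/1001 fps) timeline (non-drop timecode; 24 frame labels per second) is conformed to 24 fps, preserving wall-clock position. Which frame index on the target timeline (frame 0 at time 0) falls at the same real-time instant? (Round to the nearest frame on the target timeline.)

frame 4123

Source frame index: (0×3600 + 2×60 + 51) × 24 + 15 = 4119.
Real time: 4119 / (24000/1001) = 1374373/8000 s.
Target frame: (1374373/8000) × (24) = 4123119/1000 ≈ 4123.119 → 4123.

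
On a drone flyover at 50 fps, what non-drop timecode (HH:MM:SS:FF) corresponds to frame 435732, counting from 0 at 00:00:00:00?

02:25:14:32

435732 ÷ 50 = 8714 full seconds, remainder 32 frames.
8714 s = 2 h 25 min 14 s.
Timecode: 02:25:14:32.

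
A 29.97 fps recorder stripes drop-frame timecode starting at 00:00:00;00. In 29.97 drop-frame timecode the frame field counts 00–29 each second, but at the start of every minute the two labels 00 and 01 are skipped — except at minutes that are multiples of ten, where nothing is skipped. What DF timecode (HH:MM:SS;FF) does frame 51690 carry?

00:28:44;22

Ten DF minutes hold 17982 frames, so frame 51690 lies in block 2 (frames 35964–53945) with 15726 frames into that block.
The block's first minute is 1800 frames and the rest 1798 each; 15726 frames reaches minute 8, so 2 × 18 + 8 × 2 = 52 labels have been skipped so far.
Adding those back, label number 51690 + 52 = 51742 at 30 labels/s is 1724 s + 22 f = 0 h 28 min 44 s frame 22, i.e. 00:28:44;22.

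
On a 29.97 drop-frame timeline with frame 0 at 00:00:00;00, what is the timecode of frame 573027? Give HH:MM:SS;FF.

Ten DF minutes hold 17982 frames, so frame 573027 lies in block 31 (frames 557442–575423) with 15585 frames into that block.
The block's first minute is 1800 frames and the rest 1798 each; 15585 frames reaches minute 8, so 31 × 18 + 8 × 2 = 574 labels have been skipped so far.
Adding those back, label number 573027 + 574 = 573601 at 30 labels/s is 19120 s + 1 f = 5 h 18 min 40 s frame 1, i.e. 05:18:40;01.

05:18:40;01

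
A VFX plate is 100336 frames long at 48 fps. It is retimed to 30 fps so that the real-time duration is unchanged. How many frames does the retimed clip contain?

62710 frames

Target frames = source frames × (target rate / source rate) = 100336 × (30)/(48) = 100336 × 5/8 = 62710.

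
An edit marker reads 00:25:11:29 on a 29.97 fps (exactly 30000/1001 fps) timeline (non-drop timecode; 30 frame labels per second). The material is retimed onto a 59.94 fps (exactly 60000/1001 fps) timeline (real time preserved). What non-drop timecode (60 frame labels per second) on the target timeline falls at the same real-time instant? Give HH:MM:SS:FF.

00:25:11:58

Source frame index: (0×3600 + 25×60 + 11) × 30 + 29 = 45359.
Real time: 45359 / (30000/1001) = 45404359/30000 s.
Target frame: (45404359/30000) × (60000/1001) = 90718.
At 60 labels/s: frame 90718 → 00:25:11:58.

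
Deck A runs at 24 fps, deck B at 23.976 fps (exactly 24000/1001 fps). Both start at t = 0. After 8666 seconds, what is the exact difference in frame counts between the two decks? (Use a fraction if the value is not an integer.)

29712/143 frames

A emits 24 × 8666 = 207984 frames; B emits 24000/1001 × 8666 = 29712000/143.
Difference = 29712/143 frames (≈ 207.7762); B is behind A.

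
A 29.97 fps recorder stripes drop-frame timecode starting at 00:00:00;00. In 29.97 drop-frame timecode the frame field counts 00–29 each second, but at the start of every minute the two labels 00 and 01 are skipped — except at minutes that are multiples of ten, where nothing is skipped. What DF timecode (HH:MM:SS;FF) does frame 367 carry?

00:00:12;07

Ten DF minutes hold 17982 frames, so frame 367 lies in block 0 (frames 0–17981) with 367 frames into that block.
The block's first minute is 1800 frames and the rest 1798 each; 367 frames reaches minute 0, so 0 × 18 + 0 × 2 = 0 labels have been skipped so far.
Adding those back, label number 367 + 0 = 367 at 30 labels/s is 12 s + 7 f = 0 h 0 min 12 s frame 7, i.e. 00:00:12;07.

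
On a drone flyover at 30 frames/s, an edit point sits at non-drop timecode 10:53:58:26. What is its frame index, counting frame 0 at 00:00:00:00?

Total seconds to the label: (10 × 3600 + 53 × 60 + 58) = 39238.
Frame index = 39238 × 30 + 26 = 1177166.

1177166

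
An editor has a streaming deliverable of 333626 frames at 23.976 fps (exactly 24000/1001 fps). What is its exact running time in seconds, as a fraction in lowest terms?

166979813/12000 seconds

Running time = 333626 ÷ (24000/1001) = 333626 × 1001/24000 = 166979813/12000 s.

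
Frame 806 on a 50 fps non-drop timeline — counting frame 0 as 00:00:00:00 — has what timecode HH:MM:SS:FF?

806 ÷ 50 = 16 full seconds, remainder 6 frames.
16 s = 0 h 0 min 16 s.
Timecode: 00:00:16:06.

00:00:16:06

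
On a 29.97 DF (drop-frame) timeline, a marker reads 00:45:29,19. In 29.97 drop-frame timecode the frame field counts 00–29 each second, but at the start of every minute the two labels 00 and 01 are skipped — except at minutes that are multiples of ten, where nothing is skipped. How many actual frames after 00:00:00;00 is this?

81807

As if non-drop at 30 labels/s: (0 × 3600 + 45 × 60 + 29) × 30 + 19 = 81889.
Minute boundaries passed: 45; those not divisible by 10: 45 − 4 = 41; dropped labels = 2 × 41 = 82.
Actual frame index = 81889 − 82 = 81807.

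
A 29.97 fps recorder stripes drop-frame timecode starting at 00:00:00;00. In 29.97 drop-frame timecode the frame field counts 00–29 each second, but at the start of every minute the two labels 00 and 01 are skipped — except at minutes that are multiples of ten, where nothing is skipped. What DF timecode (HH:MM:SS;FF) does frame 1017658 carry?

09:25:55;26

Each 10-minute DF block holds 10 × 60 × 30 − 9 × 2 = 17982 frames. 1017658 ÷ 17982 → 56 full blocks, remainder 10666.
Within the partial block the first minute is 1800 frames and each further minute 1798, so 5 further minute boundaries passed. Total skipped labels = 18 × 56 + 2 × 5 = 1018.
Non-drop label index = 1017658 + 1018 = 1018676; at 30 labels/s that is 09:25:55:26, i.e. DF 09:25:55;26.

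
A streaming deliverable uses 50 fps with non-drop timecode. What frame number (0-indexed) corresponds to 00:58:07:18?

174368

Total seconds to the label: (0 × 3600 + 58 × 60 + 7) = 3487.
Frame index = 3487 × 50 + 18 = 174368.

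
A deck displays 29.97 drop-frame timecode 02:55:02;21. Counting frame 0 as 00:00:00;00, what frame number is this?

314765

Complete 10-minute blocks: 17, each 17982 frames → 305694.
Remaining 5 whole minutes in the current block: 1800 + 4 × 1798 = 8992 frames.
Within the current minute: 2 × 30 + 21 − 2 = 79 (labels ;00/;01 skipped at this minute). Total = 305694 + 8992 + 79 = 314765.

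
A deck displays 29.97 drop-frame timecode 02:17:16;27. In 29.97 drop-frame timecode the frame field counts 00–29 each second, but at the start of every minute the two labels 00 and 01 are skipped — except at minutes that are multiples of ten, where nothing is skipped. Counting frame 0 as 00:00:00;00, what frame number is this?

As if non-drop at 30 labels/s: (2 × 3600 + 17 × 60 + 16) × 30 + 27 = 247107.
Minute boundaries passed: 137; those not divisible by 10: 137 − 13 = 124; dropped labels = 2 × 124 = 248.
Actual frame index = 247107 − 248 = 246859.

246859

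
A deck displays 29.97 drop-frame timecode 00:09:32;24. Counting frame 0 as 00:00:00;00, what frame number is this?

17166

As if non-drop at 30 labels/s: (0 × 3600 + 9 × 60 + 32) × 30 + 24 = 17184.
Minute boundaries passed: 9; those not divisible by 10: 9 − 0 = 9; dropped labels = 2 × 9 = 18.
Actual frame index = 17184 − 18 = 17166.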